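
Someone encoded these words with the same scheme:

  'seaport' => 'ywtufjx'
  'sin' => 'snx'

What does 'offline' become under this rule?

The output letters match the input read backwards, each shifted +5: seaport reversed is tropaes. Two steps: reverse the string, then apply a Caesar shift of +5.
Applying it to offline: reverse → enilffo; then shift: e+5=j, n+5=s, i+5=n, l+5=q, f+5=k, f+5=k, o+5=t.

jsnqkkt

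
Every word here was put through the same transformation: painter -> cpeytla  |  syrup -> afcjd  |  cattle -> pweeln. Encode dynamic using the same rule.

The output letters match the input read backwards, each shifted +11: painter reversed is retniap. Two steps: reverse the string, then apply a Caesar shift of +11.
Applying it to dynamic: reverse → cimanyd; then shift: c+11=n, i+11=t, m+11=x, a+11=l, n+11=y, y+11=j, d+11=o.

ntxlyjo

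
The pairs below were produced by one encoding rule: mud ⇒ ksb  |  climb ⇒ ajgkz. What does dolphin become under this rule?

This is a Caesar cipher with shift 24.
For dolphin: d+24=b, o+24=m, l+24=j, p+24=n, h+24=f, i+24=g, n+24=l.

bmjnfgl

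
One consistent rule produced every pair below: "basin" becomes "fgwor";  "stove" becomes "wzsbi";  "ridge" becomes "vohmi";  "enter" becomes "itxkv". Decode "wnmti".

A repeating key of period 2 is used — shifts +4, +6 over and over.
Reversing it on wnmti: w−4=s, n−6=h, m−4=i, t−6=n, i−4=e.

shine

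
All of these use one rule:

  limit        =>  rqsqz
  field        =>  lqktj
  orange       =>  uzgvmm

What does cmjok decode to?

wedge

Shifts by position in limit: pos 0: l→r (+6), pos 1: i→q (+8), pos 2: m→s (+6), pos 3: i→q (+8) — repeating every 2. A repeating key of period 2 is used — shifts +6, +8 over and over.
Undoing it on cmjok: c−6=w, m−8=e, j−6=d, o−8=g, k−6=e.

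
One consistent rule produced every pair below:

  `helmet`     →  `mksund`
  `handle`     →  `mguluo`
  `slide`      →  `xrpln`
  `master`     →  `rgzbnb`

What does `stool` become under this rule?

xzvwu

Letter i (0-indexed) is shifted by i+5, so successive shifts are 5, 6, 7, ….
For stool: s+5=x, t+6=z, o+7=v, o+8=w, l+9=u.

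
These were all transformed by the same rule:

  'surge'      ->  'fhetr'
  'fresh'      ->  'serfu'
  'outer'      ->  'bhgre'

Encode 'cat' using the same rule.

Compare letters: s→f is +13, u→h is +13, r→e is +13 — a constant shift. This is a Caesar cipher with shift 13.
On cat: c+13=p, a+13=n, t+13=g.

png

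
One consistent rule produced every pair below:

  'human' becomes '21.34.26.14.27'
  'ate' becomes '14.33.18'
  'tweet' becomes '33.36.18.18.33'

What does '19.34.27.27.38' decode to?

funny

Each letter is replaced by its alphabet position (a=1..z=26) + 13.
Undoing it on 19.34.27.27.38: 19→(19−13)÷1=6=f, 34→(34−13)÷1=21=u, 27→(27−13)÷1=14=n, 27→(27−13)÷1=14=n, 38→(38−13)÷1=25=y.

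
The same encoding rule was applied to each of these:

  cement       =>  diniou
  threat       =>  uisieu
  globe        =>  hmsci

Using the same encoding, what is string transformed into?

tusmoh

The shift depends on letter class: consonant c→d is +1, but vowel e→i is +4. Vowels shift forward by 4 and consonants shift forward by 1.
Applying it to string: s(cons)+1=t, t(cons)+1=u, r(cons)+1=s, i(vowel)+4=m, n(cons)+1=o, g(cons)+1=h.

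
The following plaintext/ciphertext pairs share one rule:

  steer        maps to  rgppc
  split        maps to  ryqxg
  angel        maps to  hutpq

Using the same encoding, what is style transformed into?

rgdqp

Each letter's alphabet position (a=0..z=25) is mapped through 15·x+7 mod 26 — an affine cipher.
Applying it to style: s(18)→15·18+7≡17=r; t(19)→15·19+7≡6=g; y(24)→15·24+7≡3=d; l(11)→15·11+7≡16=q; e(4)→15·4+7≡15=p (all mod 26).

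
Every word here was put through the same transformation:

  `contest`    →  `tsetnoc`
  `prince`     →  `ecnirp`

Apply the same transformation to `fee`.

eef

The output letters match the input read backwards: contest reversed is tsetnoc. The word is simply reversed.
On fee: reverse → eef.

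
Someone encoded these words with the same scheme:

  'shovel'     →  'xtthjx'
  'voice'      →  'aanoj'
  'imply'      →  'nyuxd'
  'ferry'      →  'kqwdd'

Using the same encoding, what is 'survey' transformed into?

Shifts by position in shovel: pos 0: s→x (+5), pos 1: h→t (+12), pos 2: o→t (+5), pos 3: v→h (+12) — repeating every 2. A repeating key of period 2 is used — shifts +5, +12 over and over.
For survey: s+5=x, u+12=g, r+5=w, v+12=h, e+5=j, y+12=k.

xgwhjk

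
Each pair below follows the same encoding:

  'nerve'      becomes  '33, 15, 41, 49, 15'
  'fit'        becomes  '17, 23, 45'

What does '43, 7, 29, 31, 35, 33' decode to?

n(#14)→33 and e(#5)→15: differences scale by 2, so n = 2·pos + 5. Each letter becomes 2×(its alphabet position, a=1..z=26) + 5.
Reversing it on 43, 7, 29, 31, 35, 33: 43→(43−5)÷2=19=s, 7→(7−5)÷2=1=a, 29→(29−5)÷2=12=l, 31→(31−5)÷2=13=m, 35→(35−5)÷2=15=o, 33→(33−5)÷2=14=n.

salmon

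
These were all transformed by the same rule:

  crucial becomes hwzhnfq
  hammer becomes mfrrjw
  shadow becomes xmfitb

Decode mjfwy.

heart

Compare letters: c→h is +5, r→w is +5, u→z is +5 — a constant shift. Every letter moves 5 places later in the alphabet, wrapping around z→a.
Decoding mjfwy: m−5=h, j−5=e, f−5=a, w−5=r, y−5=t.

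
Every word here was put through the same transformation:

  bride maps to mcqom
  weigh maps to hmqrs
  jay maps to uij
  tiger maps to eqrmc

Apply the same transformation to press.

The shift depends on letter class: consonant b→m is +11, but vowel i→q is +8. Two shifts are in play — +8 for a/e/i/o/u, +11 for every other letter.
On press: p(cons)+11=a, r(cons)+11=c, e(vowel)+8=m, s(cons)+11=d, s(cons)+11=d.

acmdd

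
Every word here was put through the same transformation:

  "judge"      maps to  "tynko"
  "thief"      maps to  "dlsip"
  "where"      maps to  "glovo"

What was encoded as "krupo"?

Shifts by position in judge: pos 0: j→t (+10), pos 1: u→y (+4), pos 2: d→n (+10), pos 3: g→k (+4) — repeating every 2. A repeating key of period 2 is used — shifts +10, +4 over and over.
Reversing it on krupo: k−10=a, r−4=n, u−10=k, p−4=l, o−10=e.

ankle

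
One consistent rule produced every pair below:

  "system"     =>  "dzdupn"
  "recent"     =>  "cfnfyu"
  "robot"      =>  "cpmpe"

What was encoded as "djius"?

It's a Vigenère-style cipher with numeric key [11,1]: position i shifts by key[i mod 2].
Reversing it on djius: d−11=s, j−1=i, i−11=x, u−1=t, s−11=h.

sixth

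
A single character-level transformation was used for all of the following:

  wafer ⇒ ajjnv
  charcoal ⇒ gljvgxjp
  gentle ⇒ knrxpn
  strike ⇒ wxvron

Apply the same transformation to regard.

The shift depends on letter class: consonant w→a is +4, but vowel a→j is +9. Vowels shift forward by 9 and consonants shift forward by 4.
On regard: r(cons)+4=v, e(vowel)+9=n, g(cons)+4=k, a(vowel)+9=j, r(cons)+4=v, d(cons)+4=h.

vnkjvh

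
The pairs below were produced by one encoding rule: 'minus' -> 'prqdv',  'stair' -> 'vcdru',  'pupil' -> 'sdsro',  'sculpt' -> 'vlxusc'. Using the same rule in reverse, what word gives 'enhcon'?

Shifts by position in minus: pos 0: m→p (+3), pos 1: i→r (+9), pos 2: n→q (+3), pos 3: u→d (+9) — repeating every 2. It's a Vigenère-style cipher with numeric key [3,9]: position i shifts by key[i mod 2].
Reversing it on enhcon: e−3=b, n−9=e, h−3=e, c−9=t, o−3=l, n−9=e.

beetle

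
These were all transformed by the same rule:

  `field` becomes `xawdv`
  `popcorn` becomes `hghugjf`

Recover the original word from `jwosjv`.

reward

Compare letters: f→x is +18, i→a is +18, e→w is +18 — a constant shift. Every letter moves 18 places later in the alphabet, wrapping around z→a.
Undoing it on jwosjv: j−18=r, w−18=e, o−18=w, s−18=a, j−18=r, v−18=d.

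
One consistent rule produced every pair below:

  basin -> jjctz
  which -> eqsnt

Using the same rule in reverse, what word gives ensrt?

weigh

In basin: b→j is +8, a→j is +9, s→c is +10, i→t is +11 — the shift increases by 1 each position. Letter i (0-indexed) is shifted by i+8, so successive shifts are 8, 9, 10, ….
Undoing it on ensrt: e−8=w, n−9=e, s−10=i, r−11=g, t−12=h.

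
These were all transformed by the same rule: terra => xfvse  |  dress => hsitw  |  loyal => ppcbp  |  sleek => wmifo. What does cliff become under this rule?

gmmgj

Shifts by position in terra: pos 0: t→x (+4), pos 1: e→f (+1), pos 2: r→v (+4), pos 3: r→s (+1) — repeating every 2. A repeating key of period 2 is used — shifts +4, +1 over and over.
Applying it to cliff: c+4=g, l+1=m, i+4=m, f+1=g, f+4=j.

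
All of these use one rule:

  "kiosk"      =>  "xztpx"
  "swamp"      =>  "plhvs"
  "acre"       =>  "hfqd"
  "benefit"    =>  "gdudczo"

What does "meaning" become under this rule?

k(10)→x(23) and i(8)→z(25) fit y≡25x+7 (mod 26); the inverse of 25 mod 26 is 25. This is an affine cipher: with a=0,…,z=25, each position x becomes (25x+7) mod 26.
Applying it to meaning: m(12)→25·12+7≡21=v; e(4)→25·4+7≡3=d; a(0)→25·0+7≡7=h; n(13)→25·13+7≡20=u; i(8)→25·8+7≡25=z; n(13)→25·13+7≡20=u; g(6)→25·6+7≡1=b (all mod 26).

vdhuzub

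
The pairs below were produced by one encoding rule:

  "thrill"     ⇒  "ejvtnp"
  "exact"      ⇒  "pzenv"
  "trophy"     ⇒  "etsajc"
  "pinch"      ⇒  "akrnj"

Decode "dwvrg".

Shifts by position in thrill: pos 0: t→e (+11), pos 1: h→j (+2), pos 2: r→v (+4), pos 3: i→t (+11), pos 4: l→n (+2), pos 5: l→p (+4) — repeating every 3. A repeating key of period 3 is used — shifts +11, +2, +4 over and over.
Decoding dwvrg: d−11=s, w−2=u, v−4=r, r−11=g, g−2=e.

surge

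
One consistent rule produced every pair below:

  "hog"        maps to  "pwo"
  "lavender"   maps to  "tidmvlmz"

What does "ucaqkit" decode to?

Compare letters: h→p is +8, o→w is +8, g→o is +8 — a constant shift. Each letter is shifted forward by 8 in the alphabet (a Caesar shift of +8).
Decoding ucaqkit: u−8=m, c−8=u, a−8=s, q−8=i, k−8=c, i−8=a, t−8=l.

musical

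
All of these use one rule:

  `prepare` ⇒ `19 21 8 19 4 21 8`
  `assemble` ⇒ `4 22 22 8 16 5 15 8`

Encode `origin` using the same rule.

18 21 12 10 12 17

p is letter #16 and maps to 19: an offset of 3. Letters become their 1-based position plus 3 (so a→4, b→5, …).
Applying it to origin: o=15→18, r=18→21, i=9→12, g=7→10, i=9→12, n=14→17.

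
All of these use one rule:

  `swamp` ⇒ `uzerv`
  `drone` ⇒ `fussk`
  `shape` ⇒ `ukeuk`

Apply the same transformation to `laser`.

ndwjx

In swamp: s→u is +2, w→z is +3, a→e is +4, m→r is +5 — the shift increases by 1 each position. The shift increases by 1 at each position, starting from +2: 2, 3, 4, ….
On laser: l+2=n, a+3=d, s+4=w, e+5=j, r+6=x.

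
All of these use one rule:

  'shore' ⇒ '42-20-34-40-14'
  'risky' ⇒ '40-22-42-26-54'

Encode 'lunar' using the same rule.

28-46-32-6-40

s(#19)→42 and h(#8)→20: differences scale by 2, so n = 2·pos + 4. With a=1..z=26, the number is 2·pos + 4.
Applying it to lunar: l=12→28, u=21→46, n=14→32, a=1→6, r=18→40.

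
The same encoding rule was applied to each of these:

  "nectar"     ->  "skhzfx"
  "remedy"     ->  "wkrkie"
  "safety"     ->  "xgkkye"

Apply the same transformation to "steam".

xzjgr

Shifts by position in nectar: pos 0: n→s (+5), pos 1: e→k (+6), pos 2: c→h (+5), pos 3: t→z (+6) — repeating every 2. The shifts repeat in a cycle of length 2: positions 0,1,… shift by +5, +6, then the pattern repeats.
For steam: s+5=x, t+6=z, e+5=j, a+6=g, m+5=r.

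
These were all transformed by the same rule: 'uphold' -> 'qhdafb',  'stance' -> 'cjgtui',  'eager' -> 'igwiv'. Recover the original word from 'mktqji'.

minute

u(20)→q(16) and p(15)→h(7) fit y≡7x+6 (mod 26); the inverse of 7 mod 26 is 15. Treating letters as 0–25, the rule is x ↦ 7x + 6 (mod 26).
Reversing it on mktqji: m(12)→15·(12−6)≡12=m; k(10)→15·(10−6)≡8=i; t(19)→15·(19−6)≡13=n; q(16)→15·(16−6)≡20=u; j(9)→15·(9−6)≡19=t; i(8)→15·(8−6)≡4=e (all mod 26).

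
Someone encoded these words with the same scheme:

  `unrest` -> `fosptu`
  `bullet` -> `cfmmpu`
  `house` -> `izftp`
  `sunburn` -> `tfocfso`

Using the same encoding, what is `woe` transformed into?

xzp

The shift depends on letter class: consonant n→o is +1, but vowel u→f is +11. Two shifts are in play — +11 for a/e/i/o/u, +1 for every other letter.
On woe: w(cons)+1=x, o(vowel)+11=z, e(vowel)+11=p.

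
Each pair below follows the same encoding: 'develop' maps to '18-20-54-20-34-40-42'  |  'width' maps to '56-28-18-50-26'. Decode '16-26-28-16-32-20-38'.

The formula is n = 2×(alphabet index, a=1) + 10.
Decoding 16-26-28-16-32-20-38: 16→(16−10)÷2=3=c, 26→(26−10)÷2=8=h, 28→(28−10)÷2=9=i, 16→(16−10)÷2=3=c, 32→(32−10)÷2=11=k, 20→(20−10)÷2=5=e, 38→(38−10)÷2=14=n.

chicken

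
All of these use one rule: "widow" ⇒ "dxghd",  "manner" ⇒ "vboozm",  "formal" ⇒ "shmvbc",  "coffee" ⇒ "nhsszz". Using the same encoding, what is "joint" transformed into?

qhxoy

w(22)→d(3) and i(8)→x(23) fit y≡19x+1 (mod 26); the inverse of 19 mod 26 is 11. This is an affine cipher: with a=0,…,z=25, each position x becomes (19x+1) mod 26.
On joint: j(9)→19·9+1≡16=q; o(14)→19·14+1≡7=h; i(8)→19·8+1≡23=x; n(13)→19·13+1≡14=o; t(19)→19·19+1≡24=y (all mod 26).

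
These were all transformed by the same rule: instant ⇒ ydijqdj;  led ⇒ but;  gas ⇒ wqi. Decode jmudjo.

twenty

Compare letters: i→y is +16, n→d is +16, s→i is +16 — a constant shift. Every letter moves 16 places later in the alphabet, wrapping around z→a.
Reversing it on jmudjo: j−16=t, m−16=w, u−16=e, d−16=n, j−16=t, o−16=y.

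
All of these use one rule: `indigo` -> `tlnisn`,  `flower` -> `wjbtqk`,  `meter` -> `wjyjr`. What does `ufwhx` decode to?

scrap

The output letters match the input read backwards, each shifted +5: indigo reversed is ogidni. Two steps: reverse the string, then apply a Caesar shift of +5.
Decoding ufwhx: shift back: u−5=p, f−5=a, w−5=r, h−5=c, x−5=s → parcs; then reverse → scrap.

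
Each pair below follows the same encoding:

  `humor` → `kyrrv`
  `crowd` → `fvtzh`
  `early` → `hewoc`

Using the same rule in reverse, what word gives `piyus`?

metro

Shifts by position in humor: pos 0: h→k (+3), pos 1: u→y (+4), pos 2: m→r (+5), pos 3: o→r (+3), pos 4: r→v (+4) — repeating every 3. It's a Vigenère-style cipher with numeric key [3,4,5]: position i shifts by key[i mod 3].
Decoding piyus: p−3=m, i−4=e, y−5=t, u−3=r, s−4=o.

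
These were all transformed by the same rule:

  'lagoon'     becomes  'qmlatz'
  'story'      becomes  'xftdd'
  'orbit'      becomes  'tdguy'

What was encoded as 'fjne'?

It's a Vigenère-style cipher with numeric key [5,12]: position i shifts by key[i mod 2].
Decoding fjne: f−5=a, j−12=x, n−5=i, e−12=s.

axis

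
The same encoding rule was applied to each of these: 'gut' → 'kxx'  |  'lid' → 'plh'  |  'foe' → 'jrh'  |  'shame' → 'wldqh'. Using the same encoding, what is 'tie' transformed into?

Vowels shift forward by 3 and consonants shift forward by 4.
On tie: t(cons)+4=x, i(vowel)+3=l, e(vowel)+3=h.

xlh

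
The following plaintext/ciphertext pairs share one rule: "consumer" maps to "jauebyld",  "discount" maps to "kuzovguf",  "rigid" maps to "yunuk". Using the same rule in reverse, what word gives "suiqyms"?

liberal

A repeating key of period 2 is used — shifts +7, +12 over and over.
Undoing it on suiqyms: s−7=l, u−12=i, i−7=b, q−12=e, y−7=r, m−12=a, s−7=l.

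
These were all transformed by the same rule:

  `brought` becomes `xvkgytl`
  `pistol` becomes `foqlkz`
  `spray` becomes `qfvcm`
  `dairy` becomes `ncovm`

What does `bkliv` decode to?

Treating letters as 0–25, the rule is x ↦ 21x + 2 (mod 26).
Decoding bkliv: b(1)→5·(1−2)≡21=v; k(10)→5·(10−2)≡14=o; l(11)→5·(11−2)≡19=t; i(8)→5·(8−2)≡4=e; v(21)→5·(21−2)≡17=r (all mod 26).

voter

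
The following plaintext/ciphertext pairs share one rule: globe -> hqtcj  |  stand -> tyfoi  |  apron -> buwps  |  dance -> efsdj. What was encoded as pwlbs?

A repeating key of period 3 is used — shifts +1, +5, +5 over and over.
Undoing it on pwlbs: p−1=o, w−5=r, l−5=g, b−1=a, s−5=n.

organ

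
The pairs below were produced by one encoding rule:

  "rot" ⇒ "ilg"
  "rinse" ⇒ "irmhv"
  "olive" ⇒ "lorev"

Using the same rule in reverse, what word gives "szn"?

Each pair mirrors across the alphabet (r↔i, o↔l, t↔g): positions sum to 25. This is the alphabet-reversal cipher (Atbash): a becomes z, b becomes y, etc.
Undoing it on szn: s↔h, z↔a, n↔m.

ham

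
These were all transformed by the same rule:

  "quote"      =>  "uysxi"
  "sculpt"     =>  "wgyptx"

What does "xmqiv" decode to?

Every letter moves 4 places later in the alphabet, wrapping around z→a.
Undoing it on xmqiv: x−4=t, m−4=i, q−4=m, i−4=e, v−4=r.

timer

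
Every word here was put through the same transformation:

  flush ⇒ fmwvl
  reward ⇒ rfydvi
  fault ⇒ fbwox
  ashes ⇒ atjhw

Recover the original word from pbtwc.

party

In flush: f→f is +0, l→m is +1, u→w is +2, s→v is +3 — the shift increases by 1 each position. Letter i (0-indexed) is shifted by i+0, so successive shifts are 0, 1, 2, ….
Undoing it on pbtwc: p−0=p, b−1=a, t−2=r, w−3=t, c−4=y.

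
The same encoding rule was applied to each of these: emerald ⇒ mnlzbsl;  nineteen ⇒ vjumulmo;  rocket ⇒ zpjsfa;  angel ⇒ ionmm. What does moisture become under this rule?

Shifts by position in emerald: pos 0: e→m (+8), pos 1: m→n (+1), pos 2: e→l (+7), pos 3: r→z (+8), pos 4: a→b (+1), pos 5: l→s (+7) — repeating every 3. It's a Vigenère-style cipher with numeric key [8,1,7]: position i shifts by key[i mod 3].
Applying it to moisture: m+8=u, o+1=p, i+7=p, s+8=a, t+1=u, u+7=b, r+8=z, e+1=f.

uppaubzf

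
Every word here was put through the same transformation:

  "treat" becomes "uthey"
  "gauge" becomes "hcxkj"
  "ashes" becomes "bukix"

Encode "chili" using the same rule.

djlpn

Letter i (0-indexed) is shifted by i+1, so successive shifts are 1, 2, 3, ….
On chili: c+1=d, h+2=j, i+3=l, l+4=p, i+5=n.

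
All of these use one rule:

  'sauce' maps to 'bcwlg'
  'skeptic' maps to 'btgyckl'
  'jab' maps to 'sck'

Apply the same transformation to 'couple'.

lqwyug

The shift depends on letter class: consonant s→b is +9, but vowel a→c is +2. Vowels shift forward by 2 and consonants shift forward by 9.
Applying it to couple: c(cons)+9=l, o(vowel)+2=q, u(vowel)+2=w, p(cons)+9=y, l(cons)+9=u, e(vowel)+2=g.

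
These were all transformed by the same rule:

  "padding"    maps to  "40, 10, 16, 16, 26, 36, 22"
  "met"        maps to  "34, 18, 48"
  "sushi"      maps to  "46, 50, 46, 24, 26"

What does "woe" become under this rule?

54, 38, 18

p(#16)→40 and a(#1)→10: differences scale by 2, so n = 2·pos + 8. With a=1..z=26, the number is 2·pos + 8.
Applying it to woe: w=23→54, o=15→38, e=5→18.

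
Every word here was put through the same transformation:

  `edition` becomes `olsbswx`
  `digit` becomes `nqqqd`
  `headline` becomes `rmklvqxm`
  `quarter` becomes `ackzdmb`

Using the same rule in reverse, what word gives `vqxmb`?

Shifts by position in edition: pos 0: e→o (+10), pos 1: d→l (+8), pos 2: i→s (+10), pos 3: t→b (+8) — repeating every 2. The shifts repeat in a cycle of length 2: positions 0,1,… shift by +10, +8, then the pattern repeats.
Decoding vqxmb: v−10=l, q−8=i, x−10=n, m−8=e, b−10=r.

liner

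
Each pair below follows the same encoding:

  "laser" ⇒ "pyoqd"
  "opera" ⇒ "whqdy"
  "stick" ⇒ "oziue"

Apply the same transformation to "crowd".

udwgf

l(11)→p(15) and a(0)→y(24) fit y≡11x+24 (mod 26); the inverse of 11 mod 26 is 19. This is an affine cipher: with a=0,…,z=25, each position x becomes (11x+24) mod 26.
For crowd: c(2)→11·2+24≡20=u; r(17)→11·17+24≡3=d; o(14)→11·14+24≡22=w; w(22)→11·22+24≡6=g; d(3)→11·3+24≡5=f (all mod 26).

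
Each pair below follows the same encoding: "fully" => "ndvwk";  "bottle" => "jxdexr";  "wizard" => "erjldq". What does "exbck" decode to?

In fully: f→n is +8, u→d is +9, l→v is +10, l→w is +11 — the shift increases by 1 each position. The shift increases by 1 at each position, starting from +8: 8, 9, 10, ….
Undoing it on exbck: e−8=w, x−9=o, b−10=r, c−11=r, k−12=y.

worry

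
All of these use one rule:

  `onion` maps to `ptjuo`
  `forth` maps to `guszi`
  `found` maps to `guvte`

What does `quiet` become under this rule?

rajku

The shifts repeat in a cycle of length 2: positions 0,1,… shift by +1, +6, then the pattern repeats.
For quiet: q+1=r, u+6=a, i+1=j, e+6=k, t+1=u.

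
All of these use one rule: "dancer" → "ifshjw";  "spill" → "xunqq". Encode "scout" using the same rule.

xhtzy

Compare letters: d→i is +5, a→f is +5, n→s is +5 — a constant shift. It's a constant shift of +5 (ROT5).
On scout: s+5=x, c+5=h, o+5=t, u+5=z, t+5=y.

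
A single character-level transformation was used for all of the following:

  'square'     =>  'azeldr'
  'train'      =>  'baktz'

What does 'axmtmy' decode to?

The shift increases by 1 at each position, starting from +8: 8, 9, 10, ….
Decoding axmtmy: a−8=s, x−9=o, m−10=c, t−11=i, m−12=a, y−13=l.

social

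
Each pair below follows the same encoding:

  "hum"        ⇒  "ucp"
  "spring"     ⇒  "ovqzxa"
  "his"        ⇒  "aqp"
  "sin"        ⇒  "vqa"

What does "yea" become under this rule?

img

The output letters match the input read backwards, each shifted +8: hum reversed is muh. The word is reversed, then every letter is shifted forward by 8.
Applying it to yea: reverse → aey; then shift: a+8=i, e+8=m, y+8=g.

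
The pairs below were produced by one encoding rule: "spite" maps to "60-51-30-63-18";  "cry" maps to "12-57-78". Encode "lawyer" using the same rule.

39-6-72-78-18-57

Each letter becomes 3×(its alphabet position, a=1..z=26) + 3.
On lawyer: l=12→39, a=1→6, w=23→72, y=25→78, e=5→18, r=18→57.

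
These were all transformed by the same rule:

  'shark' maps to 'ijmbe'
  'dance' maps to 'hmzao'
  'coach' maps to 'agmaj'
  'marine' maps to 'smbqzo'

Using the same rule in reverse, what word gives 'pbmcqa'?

s(18)→i(8) and h(7)→j(9) fit y≡7x+12 (mod 26); the inverse of 7 mod 26 is 15. This is an affine cipher: with a=0,…,z=25, each position x becomes (7x+12) mod 26.
Reversing it on pbmcqa: p(15)→15·(15−12)≡19=t; b(1)→15·(1−12)≡17=r; m(12)→15·(12−12)≡0=a; c(2)→15·(2−12)≡6=g; q(16)→15·(16−12)≡8=i; a(0)→15·(0−12)≡2=c (all mod 26).

tragic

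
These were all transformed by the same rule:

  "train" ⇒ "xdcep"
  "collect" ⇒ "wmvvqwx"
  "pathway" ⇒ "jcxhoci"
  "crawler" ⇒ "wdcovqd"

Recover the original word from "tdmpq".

t(19)→x(23) and r(17)→d(3) fit y≡23x+2 (mod 26); the inverse of 23 mod 26 is 17. Each letter's alphabet position (a=0..z=25) is mapped through 23·x+2 mod 26 — an affine cipher.
Decoding tdmpq: t(19)→17·(19−2)≡3=d; d(3)→17·(3−2)≡17=r; m(12)→17·(12−2)≡14=o; p(15)→17·(15−2)≡13=n; q(16)→17·(16−2)≡4=e (all mod 26).

drone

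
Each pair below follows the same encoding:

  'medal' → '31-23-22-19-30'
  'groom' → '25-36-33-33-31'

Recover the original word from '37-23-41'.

sew

m is letter #13 and maps to 31: an offset of 18. Each letter is replaced by its alphabet position (a=1..z=26) + 18.
Decoding 37-23-41: 37→(37−18)÷1=19=s, 23→(23−18)÷1=5=e, 41→(41−18)÷1=23=w.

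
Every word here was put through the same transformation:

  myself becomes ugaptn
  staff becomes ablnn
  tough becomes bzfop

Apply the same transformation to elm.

ptu

The shift depends on letter class: consonant m→u is +8, but vowel e→p is +11. Vowels shift forward by 11 and consonants shift forward by 8.
For elm: e(vowel)+11=p, l(cons)+8=t, m(cons)+8=u.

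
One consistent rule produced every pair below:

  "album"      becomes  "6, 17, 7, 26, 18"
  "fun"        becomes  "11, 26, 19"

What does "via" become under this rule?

27, 14, 6

Letters become their 1-based position plus 5 (so a→6, b→7, …).
For via: v=22→27, i=9→14, a=1→6.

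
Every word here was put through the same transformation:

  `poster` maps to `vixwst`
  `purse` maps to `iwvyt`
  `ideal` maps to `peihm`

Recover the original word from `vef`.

The output letters match the input read backwards, each shifted +4: poster reversed is retsop. Read the word backwards and shift each letter +4.
Undoing it on vef: shift back: v−4=r, e−4=a, f−4=b → rab; then reverse → bar.

bar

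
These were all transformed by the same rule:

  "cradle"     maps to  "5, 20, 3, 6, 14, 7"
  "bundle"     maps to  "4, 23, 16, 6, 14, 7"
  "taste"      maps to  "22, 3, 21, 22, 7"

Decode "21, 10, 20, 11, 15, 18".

Each letter is replaced by its alphabet position (a=1..z=26) + 2.
Reversing it on 21, 10, 20, 11, 15, 18: 21→(21−2)÷1=19=s, 10→(10−2)÷1=8=h, 20→(20−2)÷1=18=r, 11→(11−2)÷1=9=i, 15→(15−2)÷1=13=m, 18→(18−2)÷1=16=p.

shrimp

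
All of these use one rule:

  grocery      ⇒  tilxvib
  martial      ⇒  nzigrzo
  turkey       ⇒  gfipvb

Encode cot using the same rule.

Each pair mirrors across the alphabet (g↔t, r↔i, o↔l): positions sum to 25. This is the alphabet-reversal cipher (Atbash): a becomes z, b becomes y, etc.
For cot: c↔x, o↔l, t↔g.

xlg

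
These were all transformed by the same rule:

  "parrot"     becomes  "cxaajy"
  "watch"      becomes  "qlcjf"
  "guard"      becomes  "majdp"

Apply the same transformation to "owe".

nfx

The output letters match the input read backwards, each shifted +9: parrot reversed is torrap. Two steps: reverse the string, then apply a Caesar shift of +9.
For owe: reverse → ewo; then shift: e+9=n, w+9=f, o+9=x.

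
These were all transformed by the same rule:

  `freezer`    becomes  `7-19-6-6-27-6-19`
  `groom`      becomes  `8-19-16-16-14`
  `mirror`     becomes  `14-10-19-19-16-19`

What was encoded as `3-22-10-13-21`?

f is letter #6 and maps to 7: an offset of 1. The number is (letter's place in the alphabet, a=1) + 1.
Reversing it on 3-22-10-13-21: 3→(3−1)÷1=2=b, 22→(22−1)÷1=21=u, 10→(10−1)÷1=9=i, 13→(13−1)÷1=12=l, 21→(21−1)÷1=20=t.

built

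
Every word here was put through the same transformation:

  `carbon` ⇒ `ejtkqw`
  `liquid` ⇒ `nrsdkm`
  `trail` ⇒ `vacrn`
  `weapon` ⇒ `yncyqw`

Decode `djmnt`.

baker

A repeating key of period 2 is used — shifts +2, +9 over and over.
Reversing it on djmnt: d−2=b, j−9=a, m−2=k, n−9=e, t−2=r.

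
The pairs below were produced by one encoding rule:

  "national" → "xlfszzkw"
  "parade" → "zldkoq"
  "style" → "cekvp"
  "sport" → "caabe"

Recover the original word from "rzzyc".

Shifts by position in national: pos 0: n→x (+10), pos 1: a→l (+11), pos 2: t→f (+12), pos 3: i→s (+10), pos 4: o→z (+11), pos 5: n→z (+12) — repeating every 3. The shifts repeat in a cycle of length 3: positions 0,1,… shift by +10, +11, +12, then the pattern repeats.
Reversing it on rzzyc: r−10=h, z−11=o, z−12=n, y−10=o, c−11=r.

honor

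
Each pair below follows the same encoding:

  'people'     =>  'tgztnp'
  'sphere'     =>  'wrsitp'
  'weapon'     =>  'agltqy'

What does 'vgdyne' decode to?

result

Shifts by position in people: pos 0: p→t (+4), pos 1: e→g (+2), pos 2: o→z (+11), pos 3: p→t (+4), pos 4: l→n (+2), pos 5: e→p (+11) — repeating every 3. The shifts repeat in a cycle of length 3: positions 0,1,… shift by +4, +2, +11, then the pattern repeats.
Reversing it on vgdyne: v−4=r, g−2=e, d−11=s, y−4=u, n−2=l, e−11=t.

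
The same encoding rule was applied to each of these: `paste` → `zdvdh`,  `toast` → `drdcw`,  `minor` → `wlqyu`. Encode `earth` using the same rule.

odudk

Shifts by position in paste: pos 0: p→z (+10), pos 1: a→d (+3), pos 2: s→v (+3), pos 3: t→d (+10), pos 4: e→h (+3) — repeating every 3. A repeating key of period 3 is used — shifts +10, +3, +3 over and over.
Applying it to earth: e+10=o, a+3=d, r+3=u, t+10=d, h+3=k.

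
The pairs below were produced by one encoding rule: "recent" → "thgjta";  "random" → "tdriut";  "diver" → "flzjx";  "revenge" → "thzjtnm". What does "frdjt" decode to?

The shift increases by 1 at each position, starting from +2: 2, 3, 4, ….
Undoing it on frdjt: f−2=d, r−3=o, d−4=z, j−5=e, t−6=n.

dozen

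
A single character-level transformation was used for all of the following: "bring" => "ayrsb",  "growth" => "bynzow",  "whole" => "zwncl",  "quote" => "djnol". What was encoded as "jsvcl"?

uncle

b(1)→a(0) and r(17)→y(24) fit y≡21x+5 (mod 26); the inverse of 21 mod 26 is 5. This is an affine cipher: with a=0,…,z=25, each position x becomes (21x+5) mod 26.
Undoing it on jsvcl: j(9)→5·(9−5)≡20=u; s(18)→5·(18−5)≡13=n; v(21)→5·(21−5)≡2=c; c(2)→5·(2−5)≡11=l; l(11)→5·(11−5)≡4=e (all mod 26).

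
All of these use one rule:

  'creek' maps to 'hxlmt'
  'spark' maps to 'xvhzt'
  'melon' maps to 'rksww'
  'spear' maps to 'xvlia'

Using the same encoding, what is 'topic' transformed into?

In creek: c→h is +5, r→x is +6, e→l is +7, e→m is +8 — the shift increases by 1 each position. The shift increases by 1 at each position, starting from +5: 5, 6, 7, ….
Applying it to topic: t+5=y, o+6=u, p+7=w, i+8=q, c+9=l.

yuwql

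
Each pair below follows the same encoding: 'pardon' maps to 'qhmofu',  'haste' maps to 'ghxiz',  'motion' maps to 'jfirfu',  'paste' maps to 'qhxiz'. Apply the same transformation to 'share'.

xghmz

This is an affine cipher: with a=0,…,z=25, each position x becomes (11x+7) mod 26.
Applying it to share: s(18)→11·18+7≡23=x; h(7)→11·7+7≡6=g; a(0)→11·0+7≡7=h; r(17)→11·17+7≡12=m; e(4)→11·4+7≡25=z (all mod 26).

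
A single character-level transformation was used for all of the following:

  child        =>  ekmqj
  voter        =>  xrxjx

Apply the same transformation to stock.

In child: c→e is +2, h→k is +3, i→m is +4, l→q is +5 — the shift increases by 1 each position. Letter i (0-indexed) is shifted by i+2, so successive shifts are 2, 3, 4, ….
Applying it to stock: s+2=u, t+3=w, o+4=s, c+5=h, k+6=q.

uwshq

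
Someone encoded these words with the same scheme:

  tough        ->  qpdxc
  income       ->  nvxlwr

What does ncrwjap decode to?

The output letters match the input read backwards, each shifted +9: tough reversed is hguot. Two steps: reverse the string, then apply a Caesar shift of +9.
Undoing it on ncrwjap: shift back: n−9=e, c−9=t, r−9=i, w−9=n, j−9=a, a−9=r, p−9=g → etinarg; then reverse → granite.

granite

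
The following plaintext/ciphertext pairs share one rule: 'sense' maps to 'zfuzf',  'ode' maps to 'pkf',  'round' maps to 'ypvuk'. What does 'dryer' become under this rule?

The shift depends on letter class: consonant s→z is +7, but vowel e→f is +1. Two shifts are in play — +1 for a/e/i/o/u, +7 for every other letter.
On dryer: d(cons)+7=k, r(cons)+7=y, y(cons)+7=f, e(vowel)+1=f, r(cons)+7=y.

kyffy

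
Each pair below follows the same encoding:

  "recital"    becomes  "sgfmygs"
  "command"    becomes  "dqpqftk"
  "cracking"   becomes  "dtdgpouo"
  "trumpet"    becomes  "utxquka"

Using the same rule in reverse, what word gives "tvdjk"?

staff

In recital: r→s is +1, e→g is +2, c→f is +3, i→m is +4 — the shift increases by 1 each position. Letter i (0-indexed) is shifted by i+1, so successive shifts are 1, 2, 3, ….
Undoing it on tvdjk: t−1=s, v−2=t, d−3=a, j−4=f, k−5=f.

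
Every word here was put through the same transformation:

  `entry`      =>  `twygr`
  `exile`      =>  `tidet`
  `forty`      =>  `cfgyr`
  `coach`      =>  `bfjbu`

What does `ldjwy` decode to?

giant

This is an affine cipher: with a=0,…,z=25, each position x becomes (9x+9) mod 26.
Decoding ldjwy: l(11)→3·(11−9)≡6=g; d(3)→3·(3−9)≡8=i; j(9)→3·(9−9)≡0=a; w(22)→3·(22−9)≡13=n; y(24)→3·(24−9)≡19=t (all mod 26).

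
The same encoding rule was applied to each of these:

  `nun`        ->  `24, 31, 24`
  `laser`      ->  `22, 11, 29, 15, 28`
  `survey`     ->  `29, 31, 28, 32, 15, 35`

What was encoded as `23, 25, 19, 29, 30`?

moist

n is letter #14 and maps to 24: an offset of 10. Each letter is replaced by its alphabet position (a=1..z=26) + 10.
Decoding 23, 25, 19, 29, 30: 23→(23−10)÷1=13=m, 25→(25−10)÷1=15=o, 19→(19−10)÷1=9=i, 29→(29−10)÷1=19=s, 30→(30−10)÷1=20=t.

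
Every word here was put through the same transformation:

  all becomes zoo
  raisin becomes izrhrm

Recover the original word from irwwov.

Each pair mirrors across the alphabet (a↔z, l↔o, l↔o): positions sum to 25. This is the alphabet-reversal cipher (Atbash): a becomes z, b becomes y, etc.
Undoing it on irwwov: i↔r, r↔i, w↔d, w↔d, o↔l, v↔e.

riddle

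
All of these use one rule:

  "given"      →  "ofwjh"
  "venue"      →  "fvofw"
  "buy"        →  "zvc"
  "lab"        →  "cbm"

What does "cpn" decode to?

Read the word backwards and shift each letter +1.
Decoding cpn: shift back: c−1=b, p−1=o, n−1=m → bom; then reverse → mob.

mob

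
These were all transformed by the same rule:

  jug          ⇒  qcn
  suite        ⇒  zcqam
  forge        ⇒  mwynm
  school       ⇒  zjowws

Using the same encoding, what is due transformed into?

kcm

The shift depends on letter class: consonant j→q is +7, but vowel u→c is +8. Two shifts are in play — +8 for a/e/i/o/u, +7 for every other letter.
For due: d(cons)+7=k, u(vowel)+8=c, e(vowel)+8=m.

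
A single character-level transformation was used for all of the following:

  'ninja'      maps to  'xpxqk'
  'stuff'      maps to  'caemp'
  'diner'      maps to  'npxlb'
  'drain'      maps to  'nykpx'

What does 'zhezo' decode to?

pause

It's a Vigenère-style cipher with numeric key [10,7]: position i shifts by key[i mod 2].
Reversing it on zhezo: z−10=p, h−7=a, e−10=u, z−7=s, o−10=e.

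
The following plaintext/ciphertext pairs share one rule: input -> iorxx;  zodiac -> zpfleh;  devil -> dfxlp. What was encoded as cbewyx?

In input: i→i is +0, n→o is +1, p→r is +2, u→x is +3 — the shift increases by 1 each position. The shift increases by 1 at each position, starting from +0: 0, 1, 2, ….
Undoing it on cbewyx: c−0=c, b−1=a, e−2=c, w−3=t, y−4=u, x−5=s.

cactus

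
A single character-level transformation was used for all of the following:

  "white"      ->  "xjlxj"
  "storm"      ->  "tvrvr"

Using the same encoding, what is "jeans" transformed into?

In white: w→x is +1, h→j is +2, i→l is +3, t→x is +4 — the shift increases by 1 each position. Letter i (0-indexed) is shifted by i+1, so successive shifts are 1, 2, 3, ….
On jeans: j+1=k, e+2=g, a+3=d, n+4=r, s+5=x.

kgdrx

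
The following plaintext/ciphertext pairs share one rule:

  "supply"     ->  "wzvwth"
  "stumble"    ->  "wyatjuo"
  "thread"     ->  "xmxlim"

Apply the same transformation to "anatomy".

esgawvi

In supply: s→w is +4, u→z is +5, p→v is +6, p→w is +7 — the shift increases by 1 each position. Letter i (0-indexed) is shifted by i+4, so successive shifts are 4, 5, 6, ….
Applying it to anatomy: a+4=e, n+5=s, a+6=g, t+7=a, o+8=w, m+9=v, y+10=i.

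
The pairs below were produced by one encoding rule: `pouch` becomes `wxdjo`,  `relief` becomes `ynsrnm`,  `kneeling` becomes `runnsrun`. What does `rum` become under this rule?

The shift depends on letter class: consonant p→w is +7, but vowel o→x is +9. Two shifts are in play — +9 for a/e/i/o/u, +7 for every other letter.
On rum: r(cons)+7=y, u(vowel)+9=d, m(cons)+7=t.

ydt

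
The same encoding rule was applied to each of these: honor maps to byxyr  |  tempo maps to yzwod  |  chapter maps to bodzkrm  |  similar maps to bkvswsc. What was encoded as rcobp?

The output letters match the input read backwards, each shifted +10: honor reversed is ronoh. Two steps: reverse the string, then apply a Caesar shift of +10.
Undoing it on rcobp: shift back: r−10=h, c−10=s, o−10=e, b−10=r, p−10=f → hserf; then reverse → fresh.

fresh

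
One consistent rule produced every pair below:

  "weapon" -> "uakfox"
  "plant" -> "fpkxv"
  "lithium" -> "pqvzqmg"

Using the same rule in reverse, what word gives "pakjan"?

w(22)→u(20) and e(4)→a(0) fit y≡17x+10 (mod 26); the inverse of 17 mod 26 is 23. Treating letters as 0–25, the rule is x ↦ 17x + 10 (mod 26).
Decoding pakjan: p(15)→23·(15−10)≡11=l; a(0)→23·(0−10)≡4=e; k(10)→23·(10−10)≡0=a; j(9)→23·(9−10)≡3=d; a(0)→23·(0−10)≡4=e; n(13)→23·(13−10)≡17=r (all mod 26).

leader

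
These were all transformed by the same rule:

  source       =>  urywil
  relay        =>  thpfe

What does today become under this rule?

vrhfe

In source: s→u is +2, o→r is +3, u→y is +4, r→w is +5 — the shift increases by 1 each position. Each letter shifts forward by (position + 2), i.e. 2, 3, 4, … — the shift grows by one for each successive letter.
For today: t+2=v, o+3=r, d+4=h, a+5=f, y+6=e.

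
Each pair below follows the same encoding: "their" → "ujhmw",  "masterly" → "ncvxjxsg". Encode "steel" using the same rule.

tvhiq

Each letter shifts forward by (position + 1), i.e. 1, 2, 3, … — the shift grows by one for each successive letter.
On steel: s+1=t, t+2=v, e+3=h, e+4=i, l+5=q.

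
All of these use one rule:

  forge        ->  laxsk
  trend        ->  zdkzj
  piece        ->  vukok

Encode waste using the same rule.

Shifts by position in forge: pos 0: f→l (+6), pos 1: o→a (+12), pos 2: r→x (+6), pos 3: g→s (+12) — repeating every 2. It's a Vigenère-style cipher with numeric key [6,12]: position i shifts by key[i mod 2].
For waste: w+6=c, a+12=m, s+6=y, t+12=f, e+6=k.

cmyfk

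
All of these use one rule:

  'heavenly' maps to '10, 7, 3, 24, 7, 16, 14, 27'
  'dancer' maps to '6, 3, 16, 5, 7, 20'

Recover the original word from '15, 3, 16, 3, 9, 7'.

manage

Letters become their 1-based position plus 2 (so a→3, b→4, …).
Undoing it on 15, 3, 16, 3, 9, 7: 15→(15−2)÷1=13=m, 3→(3−2)÷1=1=a, 16→(16−2)÷1=14=n, 3→(3−2)÷1=1=a, 9→(9−2)÷1=7=g, 7→(7−2)÷1=5=e.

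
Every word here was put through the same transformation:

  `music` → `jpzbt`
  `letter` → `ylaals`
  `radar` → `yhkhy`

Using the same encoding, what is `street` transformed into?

The output letters match the input read backwards, each shifted +7: music reversed is cisum. The word is reversed, then every letter is shifted forward by 7.
For street: reverse → teerts; then shift: t+7=a, e+7=l, e+7=l, r+7=y, t+7=a, s+7=z.

allyaz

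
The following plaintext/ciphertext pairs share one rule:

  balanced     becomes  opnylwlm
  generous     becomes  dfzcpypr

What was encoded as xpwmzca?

problem

The output letters match the input read backwards, each shifted +11: balanced reversed is decnalab. The word is reversed, then every letter is shifted forward by 11.
Reversing it on xpwmzca: shift back: x−11=m, p−11=e, w−11=l, m−11=b, z−11=o, c−11=r, a−11=p → melborp; then reverse → problem.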